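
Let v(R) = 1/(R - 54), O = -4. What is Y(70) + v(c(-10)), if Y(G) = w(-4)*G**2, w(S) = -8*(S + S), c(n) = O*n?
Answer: 4390399/14 ≈ 3.1360e+5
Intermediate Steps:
c(n) = -4*n
v(R) = 1/(-54 + R)
w(S) = -16*S
Y(G) = 64*G**2 (Y(G) = (-16*(-4))*G**2 = 64*G**2)
Y(70) + v(c(-10)) = 64*70**2 + 1/(-54 - 4*(-10)) = 64*4900 + 1/(-54 + 40) = 313600 + 1/(-14) = 313600 - 1/14 = 4390399/14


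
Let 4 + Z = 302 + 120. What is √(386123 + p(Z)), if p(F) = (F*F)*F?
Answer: √73420755 ≈ 8568.6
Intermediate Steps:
Z = 418 (Z = -4 + (302 + 120) = -4 + 422 = 418)
p(F) = F³ (p(F) = F²*F = F³)
√(386123 + p(Z)) = √(386123 + 418³) = √(386123 + 73034632) = √73420755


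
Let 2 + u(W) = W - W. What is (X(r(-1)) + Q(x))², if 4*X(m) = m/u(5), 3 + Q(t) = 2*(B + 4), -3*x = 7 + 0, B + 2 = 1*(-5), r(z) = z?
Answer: 5041/64 ≈ 78.766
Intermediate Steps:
u(W) = -2 (u(W) = -2 + (W - W) = -2 + 0 = -2)
B = -7 (B = -2 + 1*(-5) = -2 - 5 = -7)
x = -7/3 (x = -(7 + 0)/3 = -⅓*7 = -7/3 ≈ -2.3333)
Q(t) = -9 (Q(t) = -3 + 2*(-7 + 4) = -3 + 2*(-3) = -3 - 6 = -9)
X(m) = -m/8 (X(m) = (m/(-2))/4 = (m*(-½))/4 = (-m/2)/4 = -m/8)
(X(r(-1)) + Q(x))² = (-⅛*(-1) - 9)² = (⅛ - 9)² = (-71/8)² = 5041/64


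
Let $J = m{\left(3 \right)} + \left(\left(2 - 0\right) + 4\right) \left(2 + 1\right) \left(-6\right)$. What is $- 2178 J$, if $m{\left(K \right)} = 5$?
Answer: $224334$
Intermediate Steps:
$J = -103$ ($J = 5 + \left(\left(2 - 0\right) + 4\right) \left(2 + 1\right) \left(-6\right) = 5 + \left(\left(2 + 0\right) + 4\right) 3 \left(-6\right) = 5 + \left(2 + 4\right) 3 \left(-6\right) = 5 + 6 \cdot 3 \left(-6\right) = 5 + 18 \left(-6\right) = 5 - 108 = -103$)
$- 2178 J = \left(-2178\right) \left(-103\right) = 224334$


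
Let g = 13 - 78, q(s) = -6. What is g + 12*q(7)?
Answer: -137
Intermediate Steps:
g = -65
g + 12*q(7) = -65 + 12*(-6) = -65 - 72 = -137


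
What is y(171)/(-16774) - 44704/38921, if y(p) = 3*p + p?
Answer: -388243430/326430427 ≈ -1.1894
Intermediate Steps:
y(p) = 4*p
y(171)/(-16774) - 44704/38921 = (4*171)/(-16774) - 44704/38921 = 684*(-1/16774) - 44704*1/38921 = -342/8387 - 44704/38921 = -388243430/326430427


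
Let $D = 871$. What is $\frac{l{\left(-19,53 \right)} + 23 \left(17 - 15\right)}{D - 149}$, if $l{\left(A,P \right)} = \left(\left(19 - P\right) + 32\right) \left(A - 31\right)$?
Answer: $\frac{73}{361} \approx 0.20222$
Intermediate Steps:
$l{\left(A,P \right)} = \left(-31 + A\right) \left(51 - P\right)$ ($l{\left(A,P \right)} = \left(51 - P\right) \left(-31 + A\right) = \left(-31 + A\right) \left(51 - P\right)$)
$\frac{l{\left(-19,53 \right)} + 23 \left(17 - 15\right)}{D - 149} = \frac{\left(-1581 + 31 \cdot 53 + 51 \left(-19\right) - \left(-19\right) 53\right) + 23 \left(17 - 15\right)}{871 - 149} = \frac{\left(-1581 + 1643 - 969 + 1007\right) + 23 \cdot 2}{722} = \left(100 + 46\right) \frac{1}{722} = 146 \cdot \frac{1}{722} = \frac{73}{361}$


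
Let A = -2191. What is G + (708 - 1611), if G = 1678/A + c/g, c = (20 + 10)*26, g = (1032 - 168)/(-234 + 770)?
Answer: -8279554/19719 ≈ -419.88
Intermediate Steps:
g = 108/67 (g = 864/536 = 864*(1/536) = 108/67 ≈ 1.6119)
c = 780 (c = 30*26 = 780)
G = 9526703/19719 (G = 1678/(-2191) + 780/(108/67) = 1678*(-1/2191) + 780*(67/108) = -1678/2191 + 4355/9 = 9526703/19719 ≈ 483.12)
G + (708 - 1611) = 9526703/19719 + (708 - 1611) = 9526703/19719 - 903 = -8279554/19719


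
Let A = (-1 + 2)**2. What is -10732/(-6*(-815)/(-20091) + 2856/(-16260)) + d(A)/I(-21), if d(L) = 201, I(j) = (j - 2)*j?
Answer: 3919883858383/153052074 ≈ 25611.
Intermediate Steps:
I(j) = j*(-2 + j) (I(j) = (-2 + j)*j = j*(-2 + j))
A = 1 (A = 1**2 = 1)
-10732/(-6*(-815)/(-20091) + 2856/(-16260)) + d(A)/I(-21) = -10732/(-6*(-815)/(-20091) + 2856/(-16260)) + 201/((-21*(-2 - 21))) = -10732/(4890*(-1/20091) + 2856*(-1/16260)) + 201/((-21*(-23))) = -10732/(-1630/6697 - 238/1355) + 201/483 = -10732/(-3802536/9074435) + 201*(1/483) = -10732*(-9074435/3802536) + 67/161 = 24346709105/950634 + 67/161 = 3919883858383/153052074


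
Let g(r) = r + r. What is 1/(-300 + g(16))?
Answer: -1/268 ≈ -0.0037313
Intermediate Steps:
g(r) = 2*r
1/(-300 + g(16)) = 1/(-300 + 2*16) = 1/(-300 + 32) = 1/(-268) = -1/268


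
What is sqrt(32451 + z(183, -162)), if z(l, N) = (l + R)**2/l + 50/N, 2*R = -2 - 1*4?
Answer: sqrt(9834033626)/549 ≈ 180.63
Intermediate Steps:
R = -3 (R = (-2 - 1*4)/2 = (-2 - 4)/2 = (1/2)*(-6) = -3)
z(l, N) = 50/N + (-3 + l)**2/l (z(l, N) = (l - 3)**2/l + 50/N = (-3 + l)**2/l + 50/N = 50/N + (-3 + l)**2/l)
sqrt(32451 + z(183, -162)) = sqrt(32451 + (50/(-162) + (-3 + 183)**2/183)) = sqrt(32451 + (50*(-1/162) + (1/183)*180**2)) = sqrt(32451 + (-25/81 + (1/183)*32400)) = sqrt(32451 + (-25/81 + 10800/61)) = sqrt(32451 + 873275/4941) = sqrt(161213666/4941) = sqrt(9834033626)/549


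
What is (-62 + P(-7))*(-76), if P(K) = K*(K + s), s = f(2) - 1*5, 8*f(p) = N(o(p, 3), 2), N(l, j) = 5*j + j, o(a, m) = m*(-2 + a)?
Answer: -874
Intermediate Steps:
N(l, j) = 6*j
f(p) = 3/2 (f(p) = (6*2)/8 = (1/8)*12 = 3/2)
s = -7/2 (s = 3/2 - 1*5 = 3/2 - 5 = -7/2 ≈ -3.5000)
P(K) = K*(-7/2 + K) (P(K) = K*(K - 7/2) = K*(-7/2 + K))
(-62 + P(-7))*(-76) = (-62 + (1/2)*(-7)*(-7 + 2*(-7)))*(-76) = (-62 + (1/2)*(-7)*(-7 - 14))*(-76) = (-62 + (1/2)*(-7)*(-21))*(-76) = (-62 + 147/2)*(-76) = (23/2)*(-76) = -874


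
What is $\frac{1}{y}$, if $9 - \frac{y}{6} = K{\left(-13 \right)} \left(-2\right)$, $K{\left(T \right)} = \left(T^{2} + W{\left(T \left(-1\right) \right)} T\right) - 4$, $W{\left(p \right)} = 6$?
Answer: $\frac{1}{1098} \approx 0.00091075$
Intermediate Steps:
$K{\left(T \right)} = -4 + T^{2} + 6 T$ ($K{\left(T \right)} = \left(T^{2} + 6 T\right) - 4 = -4 + T^{2} + 6 T$)
$y = 1098$ ($y = 54 - 6 \left(-4 + \left(-13\right)^{2} + 6 \left(-13\right)\right) \left(-2\right) = 54 - 6 \left(-4 + 169 - 78\right) \left(-2\right) = 54 - 6 \cdot 87 \left(-2\right) = 54 - -1044 = 54 + 1044 = 1098$)
$\frac{1}{y} = \frac{1}{1098}$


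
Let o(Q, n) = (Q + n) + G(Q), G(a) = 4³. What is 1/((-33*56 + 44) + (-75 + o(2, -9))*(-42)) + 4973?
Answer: 5211703/1048 ≈ 4973.0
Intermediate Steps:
G(a) = 64
o(Q, n) = 64 + Q + n (o(Q, n) = (Q + n) + 64 = 64 + Q + n)
1/((-33*56 + 44) + (-75 + o(2, -9))*(-42)) + 4973 = 1/((-33*56 + 44) + (-75 + (64 + 2 - 9))*(-42)) + 4973 = 1/((-1848 + 44) + (-75 + 57)*(-42)) + 4973 = 1/(-1804 - 18*(-42)) + 4973 = 1/(-1804 + 756) + 4973 = 1/(-1048) + 4973 = -1/1048 + 4973 = 5211703/1048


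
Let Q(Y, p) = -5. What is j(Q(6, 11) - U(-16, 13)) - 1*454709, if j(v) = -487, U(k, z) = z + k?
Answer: -455196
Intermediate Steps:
U(k, z) = k + z
j(Q(6, 11) - U(-16, 13)) - 1*454709 = -487 - 1*454709 = -487 - 454709 = -455196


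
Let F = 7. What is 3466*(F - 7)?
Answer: 0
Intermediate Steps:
3466*(F - 7) = 3466*(7 - 7) = 3466*0 = 0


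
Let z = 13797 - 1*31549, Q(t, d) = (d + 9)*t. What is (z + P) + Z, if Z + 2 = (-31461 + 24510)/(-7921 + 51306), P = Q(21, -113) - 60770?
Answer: -3501523531/43385 ≈ -80708.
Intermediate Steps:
Q(t, d) = t*(9 + d) (Q(t, d) = (9 + d)*t = t*(9 + d))
P = -62954 (P = 21*(9 - 113) - 60770 = 21*(-104) - 60770 = -2184 - 60770 = -62954)
z = -17752 (z = 13797 - 31549 = -17752)
Z = -93721/43385 (Z = -2 + (-31461 + 24510)/(-7921 + 51306) = -2 - 6951/43385 = -93721/43385 ≈ -2.1602)
(z + P) + Z = (-17752 - 62954) - 93721/43385 = -80706 - 93721/43385 = -3501523531/43385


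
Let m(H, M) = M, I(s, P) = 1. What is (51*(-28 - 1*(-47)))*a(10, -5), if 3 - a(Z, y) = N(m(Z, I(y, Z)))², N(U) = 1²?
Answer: 1938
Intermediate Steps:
N(U) = 1
a(Z, y) = 2 (a(Z, y) = 3 - 1*1² = 3 - 1*1 = 3 - 1 = 2)
(51*(-28 - 1*(-47)))*a(10, -5) = (51*(-28 - 1*(-47)))*2 = (51*(-28 + 47))*2 = (51*19)*2 = 969*2 = 1938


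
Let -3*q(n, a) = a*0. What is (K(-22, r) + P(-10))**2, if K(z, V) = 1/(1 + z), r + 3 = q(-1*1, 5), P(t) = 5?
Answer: 10816/441 ≈ 24.526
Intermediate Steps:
q(n, a) = 0 (q(n, a) = -a*0/3 = -1/3*0 = 0)
r = -3 (r = -3 + 0 = -3)
(K(-22, r) + P(-10))**2 = (1/(1 - 22) + 5)**2 = (1/(-21) + 5)**2 = (-1/21 + 5)**2 = (104/21)**2 = 10816/441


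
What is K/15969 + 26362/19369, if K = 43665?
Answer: 60320103/14728741 ≈ 4.0954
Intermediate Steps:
K/15969 + 26362/19369 = 43665/15969 + 26362/19369 = 43665*(1/15969) + 26362*(1/19369) = 14555/5323 + 3766/2767 = 60320103/14728741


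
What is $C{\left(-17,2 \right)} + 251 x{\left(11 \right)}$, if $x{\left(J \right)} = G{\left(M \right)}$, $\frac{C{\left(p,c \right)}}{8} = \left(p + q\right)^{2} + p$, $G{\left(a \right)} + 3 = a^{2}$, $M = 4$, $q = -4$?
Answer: $6655$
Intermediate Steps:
$G{\left(a \right)} = -3 + a^{2}$
$C{\left(p,c \right)} = 8 p + 8 \left(-4 + p\right)^{2}$ ($C{\left(p,c \right)} = 8 \left(\left(p - 4\right)^{2} + p\right) = 8 \left(\left(-4 + p\right)^{2} + p\right) = 8 \left(p + \left(-4 + p\right)^{2}\right) = 8 p + 8 \left(-4 + p\right)^{2}$)
$x{\left(J \right)} = 13$ ($x{\left(J \right)} = -3 + 4^{2} = -3 + 16 = 13$)
$C{\left(-17,2 \right)} + 251 x{\left(11 \right)} = \left(8 \left(-17\right) + 8 \left(-4 - 17\right)^{2}\right) + 251 \cdot 13 = \left(-136 + 8 \left(-21\right)^{2}\right) + 3263 = \left(-136 + 8 \cdot 441\right) + 3263 = \left(-136 + 3528\right) + 3263 = 3392 + 3263 = 6655$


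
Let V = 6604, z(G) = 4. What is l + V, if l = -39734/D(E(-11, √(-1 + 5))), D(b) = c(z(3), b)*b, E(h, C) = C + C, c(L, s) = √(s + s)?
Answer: 6604 - 19867*√2/8 ≈ 3092.0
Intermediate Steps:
c(L, s) = √2*√s (c(L, s) = √(2*s) = √2*√s)
E(h, C) = 2*C
D(b) = √2*b^(3/2) (D(b) = (√2*√b)*b = √2*b^(3/2))
l = -19867*√2/8 (l = -39734*1/(4*(-1 + 5)^(¾)) = -39734*√2/16 = -19867*√2/8 ≈ -3512.0)
l + V = -19867*√2/8 + 6604 = 6604 - 19867*√2/8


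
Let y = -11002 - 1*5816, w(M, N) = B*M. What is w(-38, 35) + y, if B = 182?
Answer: -23734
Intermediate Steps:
w(M, N) = 182*M
y = -16818 (y = -11002 - 5816 = -16818)
w(-38, 35) + y = 182*(-38) - 16818 = -6916 - 16818 = -23734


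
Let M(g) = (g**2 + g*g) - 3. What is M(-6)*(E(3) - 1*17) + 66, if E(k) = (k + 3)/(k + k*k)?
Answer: -2145/2 ≈ -1072.5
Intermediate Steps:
M(g) = -3 + 2*g**2 (M(g) = (g**2 + g**2) - 3 = 2*g**2 - 3 = -3 + 2*g**2)
E(k) = (3 + k)/(k + k**2)
M(-6)*(E(3) - 1*17) + 66 = (-3 + 2*(-6)**2)*((3 + 3)/(3*(1 + 3)) - 1*17) + 66 = (-3 + 2*36)*((1/3)*6/4 - 17) + 66 = (-3 + 72)*((1/3)*(1/4)*6 - 17) + 66 = 69*(1/2 - 17) + 66 = 69*(-33/2) + 66 = -2277/2 + 66 = -2145/2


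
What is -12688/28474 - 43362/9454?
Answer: -338660485/67298299 ≈ -5.0322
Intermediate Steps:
-12688/28474 - 43362/9454 = -12688*1/28474 - 43362*1/9454 = -6344/14237 - 21681/4727 = -338660485/67298299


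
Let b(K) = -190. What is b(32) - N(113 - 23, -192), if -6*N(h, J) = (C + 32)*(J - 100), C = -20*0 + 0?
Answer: -5242/3 ≈ -1747.3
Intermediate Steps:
C = 0 (C = -5*0 + 0 = 0 + 0 = 0)
N(h, J) = 1600/3 - 16*J/3 (N(h, J) = -(0 + 32)*(J - 100)/6 = -16*(-100 + J)/3 = -(-3200 + 32*J)/6 = 1600/3 - 16*J/3)
b(32) - N(113 - 23, -192) = -190 - (1600/3 - 16/3*(-192)) = -190 - (1600/3 + 1024) = -190 - 1*4672/3 = -190 - 4672/3 = -5242/3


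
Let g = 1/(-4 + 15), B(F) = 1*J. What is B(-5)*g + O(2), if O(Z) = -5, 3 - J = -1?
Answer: -51/11 ≈ -4.6364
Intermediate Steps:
J = 4 (J = 3 - 1*(-1) = 3 + 1 = 4)
B(F) = 4 (B(F) = 1*4 = 4)
g = 1/11 ≈ 0.090909
B(-5)*g + O(2) = 4*(1/11) - 5 = 4/11 - 5 = -51/11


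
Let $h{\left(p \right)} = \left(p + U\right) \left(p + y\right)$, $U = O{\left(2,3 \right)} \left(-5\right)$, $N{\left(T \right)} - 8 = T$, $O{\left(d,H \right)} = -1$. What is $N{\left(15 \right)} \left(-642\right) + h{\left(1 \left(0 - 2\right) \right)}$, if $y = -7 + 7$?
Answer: $-14772$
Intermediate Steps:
$N{\left(T \right)} = 8 + T$
$U = 5$ ($U = \left(-1\right) \left(-5\right) = 5$)
$y = 0$
$h{\left(p \right)} = p \left(5 + p\right)$ ($h{\left(p \right)} = \left(p + 5\right) \left(p + 0\right) = \left(5 + p\right) p = p \left(5 + p\right)$)
$N{\left(15 \right)} \left(-642\right) + h{\left(1 \left(0 - 2\right) \right)} = \left(8 + 15\right) \left(-642\right) + 1 \left(0 - 2\right) \left(5 + 1 \left(0 - 2\right)\right) = 23 \left(-642\right) + 1 \left(-2\right) \left(5 + 1 \left(-2\right)\right) = -14766 - 2 \left(5 - 2\right) = -14766 - 6 = -14772$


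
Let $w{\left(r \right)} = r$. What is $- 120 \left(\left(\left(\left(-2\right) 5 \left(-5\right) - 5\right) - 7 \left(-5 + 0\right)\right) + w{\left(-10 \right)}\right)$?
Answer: $-8400$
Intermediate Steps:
$- 120 \left(\left(\left(\left(-2\right) 5 \left(-5\right) - 5\right) - 7 \left(-5 + 0\right)\right) + w{\left(-10 \right)}\right) = - 120 \left(\left(\left(\left(-2\right) 5 \left(-5\right) - 5\right) - 7 \left(-5 + 0\right)\right) - 10\right) = - 120 \left(\left(\left(\left(-10\right) \left(-5\right) - 5\right) - -35\right) - 10\right) = - 120 \left(\left(\left(50 - 5\right) + 35\right) - 10\right) = - 120 \left(\left(45 + 35\right) - 10\right) = - 120 \left(80 - 10\right) = \left(-120\right) 70 = -8400$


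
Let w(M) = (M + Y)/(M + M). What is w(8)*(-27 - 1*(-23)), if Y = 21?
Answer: -29/4 ≈ -7.2500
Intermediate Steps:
w(M) = (21 + M)/(2*M) (w(M) = (M + 21)/(M + M) = (21 + M)/((2*M)) = (21 + M)*(1/(2*M)) = (21 + M)/(2*M))
w(8)*(-27 - 1*(-23)) = ((½)*(21 + 8)/8)*(-27 - 1*(-23)) = ((½)*(⅛)*29)*(-27 + 23) = (29/16)*(-4) = -29/4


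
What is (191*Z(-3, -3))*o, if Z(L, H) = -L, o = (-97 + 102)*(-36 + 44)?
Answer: 22920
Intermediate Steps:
o = 40 (o = 5*8 = 40)
(191*Z(-3, -3))*o = (191*(-1*(-3)))*40 = (191*3)*40 = 573*40 = 22920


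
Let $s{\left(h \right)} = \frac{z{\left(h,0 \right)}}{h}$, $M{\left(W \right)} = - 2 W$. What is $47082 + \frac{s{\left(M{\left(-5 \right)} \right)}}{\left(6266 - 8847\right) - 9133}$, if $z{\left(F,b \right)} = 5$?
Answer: $\frac{1103037095}{23428} \approx 47082.0$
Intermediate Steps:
$s{\left(h \right)} = \frac{5}{h}$
$47082 + \frac{s{\left(M{\left(-5 \right)} \right)}}{\left(6266 - 8847\right) - 9133} = 47082 + \frac{5 \frac{1}{\left(-2\right) \left(-5\right)}}{\left(6266 - 8847\right) - 9133} = 47082 + \frac{5 \cdot \frac{1}{10}}{-2581 - 9133} = 47082 + \frac{5 \cdot \frac{1}{10}}{-11714} = 47082 + \frac{1}{2} \left(- \frac{1}{11714}\right) = 47082 - \frac{1}{23428} = \frac{1103037095}{23428}$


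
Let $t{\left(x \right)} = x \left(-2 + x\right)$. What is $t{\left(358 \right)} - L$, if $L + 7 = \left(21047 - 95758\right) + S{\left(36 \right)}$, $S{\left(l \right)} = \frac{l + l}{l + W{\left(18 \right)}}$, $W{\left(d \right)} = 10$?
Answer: $\frac{4649782}{23} \approx 2.0216 \cdot 10^{5}$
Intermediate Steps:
$S{\left(l \right)} = \frac{2 l}{10 + l}$ ($S{\left(l \right)} = \frac{l + l}{l + 10} = \frac{2 l}{10 + l}$)
$L = - \frac{1718478}{23}$ ($L = -7 + \left(\left(21047 - 95758\right) + 2 \cdot 36 \frac{1}{10 + 36}\right) = -7 - \left(74711 - \frac{72}{46}\right) = -7 - \left(74711 - \frac{36}{23}\right) = -7 + \left(-74711 + \frac{36}{23}\right) = -7 - \frac{1718317}{23} = - \frac{1718478}{23} \approx -74716.0$)
$t{\left(358 \right)} - L = 358 \left(-2 + 358\right) - - \frac{1718478}{23} = 358 \cdot 356 + \frac{1718478}{23} = 127448 + \frac{1718478}{23} = \frac{4649782}{23}$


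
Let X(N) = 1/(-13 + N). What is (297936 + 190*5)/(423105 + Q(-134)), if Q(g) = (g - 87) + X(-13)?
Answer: 7771036/10994983 ≈ 0.70678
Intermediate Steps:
Q(g) = -2263/26 + g (Q(g) = (g - 87) + 1/(-13 - 13) = (-87 + g) + 1/(-26) = (-87 + g) - 1/26 = -2263/26 + g)
(297936 + 190*5)/(423105 + Q(-134)) = (297936 + 190*5)/(423105 + (-2263/26 - 134)) = (297936 + 950)/(423105 - 5747/26) = 298886/(10994983/26) = 298886*(26/10994983) = 7771036/10994983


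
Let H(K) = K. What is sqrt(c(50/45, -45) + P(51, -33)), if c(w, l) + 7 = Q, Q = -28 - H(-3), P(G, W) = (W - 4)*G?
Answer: I*sqrt(1919) ≈ 43.806*I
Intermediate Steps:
P(G, W) = G*(-4 + W) (P(G, W) = (-4 + W)*G = G*(-4 + W))
Q = -25 (Q = -28 - 1*(-3) = -28 + 3 = -25)
c(w, l) = -32 (c(w, l) = -7 - 25 = -32)
sqrt(c(50/45, -45) + P(51, -33)) = sqrt(-32 + 51*(-4 - 33)) = sqrt(-32 + 51*(-37)) = sqrt(-32 - 1887) = sqrt(-1919) = I*sqrt(1919)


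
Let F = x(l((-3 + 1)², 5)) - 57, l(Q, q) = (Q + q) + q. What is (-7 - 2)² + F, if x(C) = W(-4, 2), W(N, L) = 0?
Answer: 24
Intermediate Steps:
l(Q, q) = Q + 2*q
x(C) = 0
F = -57 (F = 0 - 57 = -57)
(-7 - 2)² + F = (-7 - 2)² - 57 = (-9)² - 57 = 81 - 57 = 24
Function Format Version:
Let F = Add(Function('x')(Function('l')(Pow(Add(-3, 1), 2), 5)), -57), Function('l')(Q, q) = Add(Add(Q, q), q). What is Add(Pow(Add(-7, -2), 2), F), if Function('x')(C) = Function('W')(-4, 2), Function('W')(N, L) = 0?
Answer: 24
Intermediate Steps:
Function('l')(Q, q) = Add(Q, Mul(2, q))
Function('x')(C) = 0
F = -57 (F = Add(0, -57) = -57)
Add(Pow(Add(-7, -2), 2), F) = Add(Pow(Add(-7, -2), 2), -57) = Add(Pow(-9, 2), -57) = Add(81, -57) = 24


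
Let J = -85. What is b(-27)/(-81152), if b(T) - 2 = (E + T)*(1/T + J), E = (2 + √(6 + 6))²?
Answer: -12655/1095552 + 287*√3/34236 ≈ 0.0029685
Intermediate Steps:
E = (2 + 2*√3)² (E = (2 + √12)² = (2 + 2*√3)² ≈ 29.856)
b(T) = 2 + (-85 + 1/T)*(16 + T + 8*√3) (b(T) = 2 + ((16 + 8*√3) + T)*(1/T - 85) = 2 + (16 + T + 8*√3)*(-85 + 1/T) = 2 + (-85 + 1/T)*(16 + T + 8*√3))
b(-27)/(-81152) = ((16 + 8*√3 - 1*(-27)*(1357 + 85*(-27) + 680*√3))/(-27))/(-81152) = -(16 + 8*√3 - 1*(-27)*(1357 - 2295 + 680*√3))/27*(-1/81152) = -(16 + 8*√3 - 1*(-27)*(-938 + 680*√3))/27*(-1/81152) = -(16 + 8*√3 + (-25326 + 18360*√3))/27*(-1/81152) = -(-25310 + 18368*√3)/27*(-1/81152) = (25310/27 - 18368*√3/27)*(-1/81152) = -12655/1095552 + 287*√3/34236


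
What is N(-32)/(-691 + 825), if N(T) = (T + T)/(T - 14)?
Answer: 16/1541 ≈ 0.010383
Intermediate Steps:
N(T) = 2*T/(-14 + T) (N(T) = (2*T)/(-14 + T) = 2*T/(-14 + T))
N(-32)/(-691 + 825) = (2*(-32)/(-14 - 32))/(-691 + 825) = (2*(-32)/(-46))/134 = (2*(-32)*(-1/46))*(1/134) = (32/23)*(1/134) = 16/1541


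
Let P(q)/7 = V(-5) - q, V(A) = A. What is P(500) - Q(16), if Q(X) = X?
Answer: -3551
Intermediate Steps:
P(q) = -35 - 7*q (P(q) = 7*(-5 - q) = -35 - 7*q)
P(500) - Q(16) = (-35 - 7*500) - 1*16 = (-35 - 3500) - 16 = -3535 - 16 = -3551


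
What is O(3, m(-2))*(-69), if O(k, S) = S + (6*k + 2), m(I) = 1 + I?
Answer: -1311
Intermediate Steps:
O(k, S) = 2 + S + 6*k (O(k, S) = S + (2 + 6*k) = 2 + S + 6*k)
O(3, m(-2))*(-69) = (2 + (1 - 2) + 6*3)*(-69) = (2 - 1 + 18)*(-69) = 19*(-69) = -1311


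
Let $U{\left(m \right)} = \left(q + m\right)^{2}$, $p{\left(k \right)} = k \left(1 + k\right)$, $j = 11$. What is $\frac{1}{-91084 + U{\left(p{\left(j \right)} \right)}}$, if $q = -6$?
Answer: $- \frac{1}{75208} \approx -1.3296 \cdot 10^{-5}$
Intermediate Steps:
$U{\left(m \right)} = \left(-6 + m\right)^{2}$
$\frac{1}{-91084 + U{\left(p{\left(j \right)} \right)}} = \frac{1}{-91084 + \left(-6 + 11 \left(1 + 11\right)\right)^{2}} = \frac{1}{-91084 + \left(-6 + 11 \cdot 12\right)^{2}} = \frac{1}{-91084 + \left(-6 + 132\right)^{2}} = \frac{1}{-91084 + 126^{2}} = \frac{1}{-91084 + 15876} = \frac{1}{-75208} = - \frac{1}{75208}$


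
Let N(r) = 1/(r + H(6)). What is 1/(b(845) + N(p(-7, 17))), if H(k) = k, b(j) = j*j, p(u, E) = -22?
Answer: 16/11424399 ≈ 1.4005e-6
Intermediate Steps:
b(j) = j²
N(r) = 1/(6 + r) (N(r) = 1/(r + 6) = 1/(6 + r))
1/(b(845) + N(p(-7, 17))) = 1/(845² + 1/(6 - 22)) = 1/(714025 + 1/(-16)) = 1/(714025 - 1/16) = 1/(11424399/16) = 16/11424399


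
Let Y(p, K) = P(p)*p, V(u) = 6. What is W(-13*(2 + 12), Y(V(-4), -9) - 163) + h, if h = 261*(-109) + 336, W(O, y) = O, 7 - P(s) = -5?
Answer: -28295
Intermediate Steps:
P(s) = 12 (P(s) = 7 - 1*(-5) = 7 + 5 = 12)
Y(p, K) = 12*p
h = -28113 (h = -28449 + 336 = -28113)
W(-13*(2 + 12), Y(V(-4), -9) - 163) + h = -13*(2 + 12) - 28113 = -13*14 - 28113 = -182 - 28113 = -28295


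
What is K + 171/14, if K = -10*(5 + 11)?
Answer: -2069/14 ≈ -147.79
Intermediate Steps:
K = -160 (K = -10*16 = -160)
K + 171/14 = -160 + 171/14 = -2069/14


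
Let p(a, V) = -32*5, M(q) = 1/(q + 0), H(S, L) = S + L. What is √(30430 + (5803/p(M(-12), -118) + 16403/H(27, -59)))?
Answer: √11952455/20 ≈ 172.86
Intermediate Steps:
H(S, L) = L + S
M(q) = 1/q
p(a, V) = -160
√(30430 + (5803/p(M(-12), -118) + 16403/H(27, -59))) = √(30430 + (5803/(-160) + 16403/(-59 + 27))) = √(30430 + (5803*(-1/160) + 16403/(-32))) = √(30430 + (-5803/160 + 16403*(-1/32))) = √(30430 + (-5803/160 - 16403/32)) = √(30430 - 43909/80) = √(2390491/80) = √11952455/20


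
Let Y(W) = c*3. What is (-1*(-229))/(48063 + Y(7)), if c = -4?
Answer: 229/48051 ≈ 0.0047658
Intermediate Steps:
Y(W) = -12 (Y(W) = -4*3 = -12)
(-1*(-229))/(48063 + Y(7)) = (-1*(-229))/(48063 - 12) = 229/48051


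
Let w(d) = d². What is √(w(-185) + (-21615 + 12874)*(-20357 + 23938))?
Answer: 36*I*√24126 ≈ 5591.7*I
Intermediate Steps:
√(w(-185) + (-21615 + 12874)*(-20357 + 23938)) = √((-185)² + (-21615 + 12874)*(-20357 + 23938)) = √(34225 - 8741*3581) = √(34225 - 31301521) = √(-31267296) = 36*I*√24126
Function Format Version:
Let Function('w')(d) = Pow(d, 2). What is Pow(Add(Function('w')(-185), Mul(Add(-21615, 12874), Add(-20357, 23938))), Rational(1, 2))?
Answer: Mul(36, I, Pow(24126, Rational(1, 2))) ≈ Mul(5591.7, I)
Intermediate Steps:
Pow(Add(Function('w')(-185), Mul(Add(-21615, 12874), Add(-20357, 23938))), Rational(1, 2)) = Pow(Add(Pow(-185, 2), Mul(Add(-21615, 12874), Add(-20357, 23938))), Rational(1, 2)) = Pow(Add(34225, Mul(-8741, 3581)), Rational(1, 2)) = Pow(Add(34225, -31301521), Rational(1, 2)) = Pow(-31267296, Rational(1, 2)) = Mul(36, I, Pow(24126, Rational(1, 2)))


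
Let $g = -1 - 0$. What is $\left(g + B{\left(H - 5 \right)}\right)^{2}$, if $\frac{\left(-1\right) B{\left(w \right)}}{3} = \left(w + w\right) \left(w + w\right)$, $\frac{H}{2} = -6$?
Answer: $12033961$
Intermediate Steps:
$H = -12$ ($H = 2 \left(-6\right) = -12$)
$B{\left(w \right)} = - 12 w^{2}$ ($B{\left(w \right)} = - 3 \left(w + w\right) \left(w + w\right) = - 3 \cdot 2 w 2 w = - 3 \cdot 4 w^{2} = - 12 w^{2}$)
$g = -1$ ($g = -1 + 0 = -1$)
$\left(g + B{\left(H - 5 \right)}\right)^{2} = \left(-1 - 12 \left(-12 - 5\right)^{2}\right)^{2} = \left(-1 - 12 \left(-17\right)^{2}\right)^{2} = \left(-1 - 3468\right)^{2} = \left(-3469\right)^{2} = 12033961$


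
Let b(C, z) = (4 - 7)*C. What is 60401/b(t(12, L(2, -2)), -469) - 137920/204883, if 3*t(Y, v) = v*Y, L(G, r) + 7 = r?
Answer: 12360242723/22127364 ≈ 558.60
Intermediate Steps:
L(G, r) = -7 + r
t(Y, v) = Y*v/3 (t(Y, v) = (v*Y)/3 = (Y*v)/3 = Y*v/3)
b(C, z) = -3*C
60401/b(t(12, L(2, -2)), -469) - 137920/204883 = 60401/((-12*(-7 - 2))) - 137920/204883 = 60401/((-12*(-9))) - 137920*1/204883 = 60401/((-3*(-36))) - 137920/204883 = 60401/108 - 137920/204883 = 12360242723/22127364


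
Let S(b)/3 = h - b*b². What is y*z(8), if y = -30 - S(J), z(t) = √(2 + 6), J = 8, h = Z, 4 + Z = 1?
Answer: 3030*√2 ≈ 4285.1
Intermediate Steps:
Z = -3 (Z = -4 + 1 = -3)
h = -3
z(t) = 2*√2 (z(t) = √8 = 2*√2)
S(b) = -9 - 3*b³ (S(b) = 3*(-3 - b*b²) = 3*(-3 - b³) = -9 - 3*b³)
y = 1515 (y = -30 - (-9 - 3*8³) = -30 - (-9 - 3*512) = -30 - (-9 - 1536) = -30 - 1*(-1545) = -30 + 1545 = 1515)
y*z(8) = 1515*(2*√2) = 3030*√2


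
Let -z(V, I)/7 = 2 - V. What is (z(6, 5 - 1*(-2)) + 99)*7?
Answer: 889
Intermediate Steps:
z(V, I) = -14 + 7*V (z(V, I) = -7*(2 - V) = -14 + 7*V)
(z(6, 5 - 1*(-2)) + 99)*7 = ((-14 + 7*6) + 99)*7 = ((-14 + 42) + 99)*7 = (28 + 99)*7 = 127*7 = 889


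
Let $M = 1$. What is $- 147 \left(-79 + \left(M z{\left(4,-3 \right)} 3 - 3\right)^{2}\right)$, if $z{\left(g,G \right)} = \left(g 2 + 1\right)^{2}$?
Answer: $-8455587$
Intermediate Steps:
$z{\left(g,G \right)} = \left(1 + 2 g\right)^{2}$ ($z{\left(g,G \right)} = \left(2 g + 1\right)^{2} = \left(1 + 2 g\right)^{2}$)
$- 147 \left(-79 + \left(M z{\left(4,-3 \right)} 3 - 3\right)^{2}\right) = - 147 \left(-79 + \left(1 \left(1 + 2 \cdot 4\right)^{2} \cdot 3 - 3\right)^{2}\right) = - 147 \left(-79 + \left(1 \left(1 + 8\right)^{2} \cdot 3 - 3\right)^{2}\right) = - 147 \left(-79 + \left(1 \cdot 9^{2} \cdot 3 - 3\right)^{2}\right) = - 147 \left(-79 + \left(1 \cdot 81 \cdot 3 - 3\right)^{2}\right) = - 147 \left(-79 + \left(81 \cdot 3 - 3\right)^{2}\right) = - 147 \left(-79 + \left(243 - 3\right)^{2}\right) = - 147 \left(-79 + 240^{2}\right) = - 147 \left(-79 + 57600\right) = \left(-147\right) 57521 = -8455587$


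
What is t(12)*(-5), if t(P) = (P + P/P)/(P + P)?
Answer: -65/24 ≈ -2.7083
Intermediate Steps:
t(P) = (1 + P)/(2*P) (t(P) = (P + 1)/((2*P)) = (1 + P)*(1/(2*P)) = (1 + P)/(2*P))
t(12)*(-5) = ((½)*(1 + 12)/12)*(-5) = ((½)*(1/12)*13)*(-5) = (13/24)*(-5) = -65/24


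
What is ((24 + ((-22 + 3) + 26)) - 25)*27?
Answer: 162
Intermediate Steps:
((24 + ((-22 + 3) + 26)) - 25)*27 = ((24 + (-19 + 26)) - 25)*27 = ((24 + 7) - 25)*27 = (31 - 25)*27 = 6*27 = 162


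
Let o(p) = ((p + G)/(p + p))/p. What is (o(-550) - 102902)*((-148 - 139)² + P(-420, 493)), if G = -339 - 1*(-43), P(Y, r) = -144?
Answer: -9307228771477/1100 ≈ -8.4611e+9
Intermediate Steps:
G = -296 (G = -339 + 43 = -296)
o(p) = (-296 + p)/(2*p²) (o(p) = ((p - 296)/(p + p))/p = ((-296 + p)/((2*p)))/p = ((-296 + p)*(1/(2*p)))/p = ((-296 + p)/(2*p))/p = (-296 + p)/(2*p²))
(o(-550) - 102902)*((-148 - 139)² + P(-420, 493)) = ((½)*(-296 - 550)/(-550)² - 102902)*((-148 - 139)² - 144) = ((½)*(1/302500)*(-846) - 102902)*((-287)² - 144) = (-423/302500 - 102902)*(82369 - 144) = -31127855423/302500*82225 = -9307228771477/1100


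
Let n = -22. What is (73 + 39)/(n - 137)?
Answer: -112/159 ≈ -0.70440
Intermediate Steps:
(73 + 39)/(n - 137) = (73 + 39)/(-22 - 137) = 112/(-159) = 112*(-1/159) = -112/159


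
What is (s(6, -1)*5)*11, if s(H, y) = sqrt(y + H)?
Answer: 55*sqrt(5) ≈ 122.98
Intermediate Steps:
s(H, y) = sqrt(H + y)
(s(6, -1)*5)*11 = (sqrt(6 - 1)*5)*11 = (sqrt(5)*5)*11 = (5*sqrt(5))*11 = 55*sqrt(5)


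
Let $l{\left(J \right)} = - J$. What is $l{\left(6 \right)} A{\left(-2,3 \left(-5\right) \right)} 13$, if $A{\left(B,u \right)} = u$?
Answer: $1170$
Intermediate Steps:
$l{\left(6 \right)} A{\left(-2,3 \left(-5\right) \right)} 13 = \left(-1\right) 6 \cdot 3 \left(-5\right) 13 = \left(-6\right) \left(-15\right) 13 = 90 \cdot 13 = 1170$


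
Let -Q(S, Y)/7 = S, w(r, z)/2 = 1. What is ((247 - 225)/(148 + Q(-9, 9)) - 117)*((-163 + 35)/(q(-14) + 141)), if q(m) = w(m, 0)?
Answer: 3157120/30173 ≈ 104.63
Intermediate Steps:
w(r, z) = 2 (w(r, z) = 2*1 = 2)
Q(S, Y) = -7*S
q(m) = 2
((247 - 225)/(148 + Q(-9, 9)) - 117)*((-163 + 35)/(q(-14) + 141)) = ((247 - 225)/(148 - 7*(-9)) - 117)*((-163 + 35)/(2 + 141)) = (22/(148 + 63) - 117)*(-128/143) = (22/211 - 117)*(-128*1/143) = (22*(1/211) - 117)*(-128/143) = (22/211 - 117)*(-128/143) = -24665/211*(-128/143) = 3157120/30173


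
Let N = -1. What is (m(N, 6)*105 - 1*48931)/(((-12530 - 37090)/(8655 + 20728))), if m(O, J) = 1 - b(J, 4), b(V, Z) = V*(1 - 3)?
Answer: 698815889/24810 ≈ 28167.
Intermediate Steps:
b(V, Z) = -2*V (b(V, Z) = V*(-2) = -2*V)
m(O, J) = 1 + 2*J (m(O, J) = 1 - (-2)*J = 1 + 2*J)
(m(N, 6)*105 - 1*48931)/(((-12530 - 37090)/(8655 + 20728))) = ((1 + 2*6)*105 - 1*48931)/(((-12530 - 37090)/(8655 + 20728))) = ((1 + 12)*105 - 48931)/((-49620/29383)) = (13*105 - 48931)/((-49620*1/29383)) = (1365 - 48931)/(-49620/29383) = -47566*(-29383/49620) = 698815889/24810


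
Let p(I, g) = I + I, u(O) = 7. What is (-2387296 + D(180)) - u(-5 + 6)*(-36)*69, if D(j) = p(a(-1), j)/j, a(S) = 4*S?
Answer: -106645862/45 ≈ -2.3699e+6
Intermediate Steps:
p(I, g) = 2*I
D(j) = -8/j (D(j) = (2*(4*(-1)))/j = (2*(-4))/j = -8/j)
(-2387296 + D(180)) - u(-5 + 6)*(-36)*69 = (-2387296 - 8/180) - 7*(-36)*69 = (-2387296 - 8*1/180) - (-252)*69 = (-2387296 - 2/45) - 1*(-17388) = -107428322/45 + 17388 = -106645862/45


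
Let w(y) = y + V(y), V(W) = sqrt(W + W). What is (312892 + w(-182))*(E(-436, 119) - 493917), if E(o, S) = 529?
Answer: -154287361480 - 986776*I*sqrt(91) ≈ -1.5429e+11 - 9.4132e+6*I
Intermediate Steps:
V(W) = sqrt(2)*sqrt(W) (V(W) = sqrt(2*W) = sqrt(2)*sqrt(W))
w(y) = y + sqrt(2)*sqrt(y)
(312892 + w(-182))*(E(-436, 119) - 493917) = (312892 + (-182 + sqrt(2)*sqrt(-182)))*(529 - 493917) = (312892 + (-182 + sqrt(2)*(I*sqrt(182))))*(-493388) = (312892 + (-182 + 2*I*sqrt(91)))*(-493388) = (312710 + 2*I*sqrt(91))*(-493388) = -154287361480 - 986776*I*sqrt(91)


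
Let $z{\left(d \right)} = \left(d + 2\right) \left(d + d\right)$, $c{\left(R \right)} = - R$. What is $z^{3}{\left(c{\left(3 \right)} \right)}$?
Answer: $216$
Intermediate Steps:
$z{\left(d \right)} = 2 d \left(2 + d\right)$ ($z{\left(d \right)} = \left(2 + d\right) 2 d = 2 d \left(2 + d\right)$)
$z^{3}{\left(c{\left(3 \right)} \right)} = \left(2 \left(\left(-1\right) 3\right) \left(2 - 3\right)\right)^{3} = \left(2 \left(-3\right) \left(2 - 3\right)\right)^{3} = \left(2 \left(-3\right) \left(-1\right)\right)^{3} = 6^{3} = 216$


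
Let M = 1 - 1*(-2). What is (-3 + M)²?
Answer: 0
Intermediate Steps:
M = 3 (M = 1 + 2 = 3)
(-3 + M)² = (-3 + 3)² = 0² = 0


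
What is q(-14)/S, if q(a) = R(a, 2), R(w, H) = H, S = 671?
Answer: 2/671 ≈ 0.0029806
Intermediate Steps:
q(a) = 2
q(-14)/S = 2/671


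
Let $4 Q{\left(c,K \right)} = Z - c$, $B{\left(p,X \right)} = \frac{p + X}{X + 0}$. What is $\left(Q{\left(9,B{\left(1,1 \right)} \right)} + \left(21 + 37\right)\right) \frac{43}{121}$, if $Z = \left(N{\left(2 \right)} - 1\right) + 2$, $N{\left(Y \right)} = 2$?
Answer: $\frac{4859}{242} \approx 20.079$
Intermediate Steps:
$B{\left(p,X \right)} = \frac{X + p}{X}$
$Z = 3$ ($Z = \left(2 - 1\right) + 2 = 1 + 2 = 3$)
$Q{\left(c,K \right)} = \frac{3}{4} - \frac{c}{4}$ ($Q{\left(c,K \right)} = \frac{3 - c}{4} = \frac{3}{4} - \frac{c}{4}$)
$\left(Q{\left(9,B{\left(1,1 \right)} \right)} + \left(21 + 37\right)\right) \frac{43}{121} = \left(\left(\frac{3}{4} - \frac{9}{4}\right) + \left(21 + 37\right)\right) \frac{43}{121} = \left(\left(\frac{3}{4} - \frac{9}{4}\right) + 58\right) 43 \cdot \frac{1}{121} = \left(- \frac{3}{2} + 58\right) \frac{43}{121} = \frac{113}{2} \cdot \frac{43}{121} = \frac{4859}{242}$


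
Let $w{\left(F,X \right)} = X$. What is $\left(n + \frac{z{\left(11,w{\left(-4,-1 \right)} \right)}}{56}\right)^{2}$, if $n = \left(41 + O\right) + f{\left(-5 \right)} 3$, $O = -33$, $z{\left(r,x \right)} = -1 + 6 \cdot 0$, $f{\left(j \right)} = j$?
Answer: $\frac{154449}{3136} \approx 49.25$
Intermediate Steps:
$z{\left(r,x \right)} = -1$ ($z{\left(r,x \right)} = -1 + 0 = -1$)
$n = -7$ ($n = \left(41 - 33\right) - 15 = 8 - 15 = -7$)
$\left(n + \frac{z{\left(11,w{\left(-4,-1 \right)} \right)}}{56}\right)^{2} = \left(-7 - \frac{1}{56}\right)^{2} = \left(- \frac{393}{56}\right)^{2} = \frac{154449}{3136}$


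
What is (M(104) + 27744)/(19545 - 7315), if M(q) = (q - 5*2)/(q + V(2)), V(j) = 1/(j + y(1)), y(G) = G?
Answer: 4342077/1913995 ≈ 2.2686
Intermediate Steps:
V(j) = 1/(1 + j) (V(j) = 1/(j + 1) = 1/(1 + j))
M(q) = (-10 + q)/(⅓ + q) (M(q) = (q - 5*2)/(q + 1/(1 + 2)) = (q - 10)/(q + 1/3) = (-10 + q)/(q + ⅓) = (-10 + q)/(⅓ + q))
(M(104) + 27744)/(19545 - 7315) = (3*(-10 + 104)/(1 + 3*104) + 27744)/(19545 - 7315) = (3*94/(1 + 312) + 27744)/12230 = (3*94/313 + 27744)*(1/12230) = (3*(1/313)*94 + 27744)*(1/12230) = (282/313 + 27744)*(1/12230) = (8684154/313)*(1/12230) = 4342077/1913995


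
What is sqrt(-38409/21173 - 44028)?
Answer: I*sqrt(20539423929)/683 ≈ 209.83*I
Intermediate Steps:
sqrt(-38409/21173 - 44028) = sqrt(-38409*1/21173 - 44028) = sqrt(-1239/683 - 44028) = sqrt(-30072363/683) = I*sqrt(20539423929)/683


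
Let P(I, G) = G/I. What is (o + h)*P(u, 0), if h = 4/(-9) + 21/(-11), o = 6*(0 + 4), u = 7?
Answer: 0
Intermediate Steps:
o = 24 (o = 6*4 = 24)
h = -233/99 (h = 4*(-1/9) + 21*(-1/11) = -4/9 - 21/11 = -233/99 ≈ -2.3535)
(o + h)*P(u, 0) = (24 - 233/99)*(0/7) = 2143*(0*(1/7))/99 = (2143/99)*0 = 0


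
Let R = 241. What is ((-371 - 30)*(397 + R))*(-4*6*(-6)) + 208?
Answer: -36840464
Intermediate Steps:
((-371 - 30)*(397 + R))*(-4*6*(-6)) + 208 = ((-371 - 30)*(397 + 241))*(-4*6*(-6)) + 208 = (-401*638)*(-24*(-6)) + 208 = -255838*144 + 208 = -36840672 + 208 = -36840464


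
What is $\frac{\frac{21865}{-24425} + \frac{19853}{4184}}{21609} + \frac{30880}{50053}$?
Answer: $\frac{13642488587102269}{22106552811358680} \approx 0.61712$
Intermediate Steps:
$\frac{\frac{21865}{-24425} + \frac{19853}{4184}}{21609} + \frac{30880}{50053} = \left(21865 \left(- \frac{1}{24425}\right) + 19853 \cdot \frac{1}{4184}\right) \frac{1}{21609} + 30880 \cdot \frac{1}{50053} = \left(- \frac{4373}{4885} + \frac{19853}{4184}\right) \frac{1}{21609} + \frac{30880}{50053} = \frac{78685273}{20438840} \cdot \frac{1}{21609} + \frac{30880}{50053} = \frac{78685273}{441662893560} + \frac{30880}{50053} = \frac{13642488587102269}{22106552811358680}$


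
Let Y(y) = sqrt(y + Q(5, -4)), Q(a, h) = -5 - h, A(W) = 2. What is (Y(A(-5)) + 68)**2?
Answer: 4761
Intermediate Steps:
Y(y) = sqrt(-1 + y) (Y(y) = sqrt(y + (-5 - 1*(-4))) = sqrt(y + (-5 + 4)) = sqrt(y - 1) = sqrt(-1 + y))
(Y(A(-5)) + 68)**2 = (sqrt(-1 + 2) + 68)**2 = (sqrt(1) + 68)**2 = (1 + 68)**2 = 69**2 = 4761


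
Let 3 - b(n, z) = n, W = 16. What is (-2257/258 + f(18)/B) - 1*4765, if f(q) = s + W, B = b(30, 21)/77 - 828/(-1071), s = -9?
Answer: -96960811/20382 ≈ -4757.2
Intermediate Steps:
b(n, z) = 3 - n
B = 79/187 (B = (3 - 1*30)/77 - 828/(-1071) = (3 - 30)*(1/77) - 828*(-1/1071) = -27*1/77 + 92/119 = -27/77 + 92/119 = 79/187 ≈ 0.42246)
f(q) = 7 (f(q) = -9 + 16 = 7)
(-2257/258 + f(18)/B) - 1*4765 = (-2257/258 + 7/(79/187)) - 1*4765 = (-2257*1/258 + 7*(187/79)) - 4765 = (-2257/258 + 1309/79) - 4765 = 159419/20382 - 4765 = -96960811/20382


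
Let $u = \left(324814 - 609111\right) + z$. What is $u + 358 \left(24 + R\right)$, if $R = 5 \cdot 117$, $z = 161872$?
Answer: $95597$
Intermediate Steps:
$R = 585$
$u = -122425$ ($u = \left(324814 - 609111\right) + 161872 = -284297 + 161872 = -122425$)
$u + 358 \left(24 + R\right) = -122425 + 358 \left(24 + 585\right) = -122425 + 358 \cdot 609 = -122425 + 218022 = 95597$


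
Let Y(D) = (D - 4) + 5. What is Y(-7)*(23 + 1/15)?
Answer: -692/5 ≈ -138.40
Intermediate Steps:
Y(D) = 1 + D (Y(D) = (-4 + D) + 5 = 1 + D)
Y(-7)*(23 + 1/15) = (1 - 7)*(23 + 1/15) = -6*(23 + 1/15) = -6*346/15 = -692/5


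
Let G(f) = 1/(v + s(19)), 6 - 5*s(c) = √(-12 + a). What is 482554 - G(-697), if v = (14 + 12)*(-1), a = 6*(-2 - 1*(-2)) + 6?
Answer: 3711323124/7691 - 5*I*√6/15382 ≈ 4.8255e+5 - 0.00079622*I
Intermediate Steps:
a = 6 (a = 6*(-2 + 2) + 6 = 6*0 + 6 = 0 + 6 = 6)
v = -26 (v = 26*(-1) = -26)
s(c) = 6/5 - I*√6/5 (s(c) = 6/5 - √(-12 + 6)/5 = 6/5 - I*√6/5)
G(f) = 1/(-124/5 - I*√6/5) (G(f) = 1/(-26 + (6/5 - I*√6/5)) = 1/(-124/5 - I*√6/5))
482554 - G(-697) = 482554 - (-310/7691 + 5*I*√6/15382) = 482554 + (310/7691 - 5*I*√6/15382) = 3711323124/7691 - 5*I*√6/15382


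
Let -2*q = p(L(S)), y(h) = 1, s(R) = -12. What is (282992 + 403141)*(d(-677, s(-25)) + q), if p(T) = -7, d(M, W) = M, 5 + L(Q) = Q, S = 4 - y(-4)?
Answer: -924221151/2 ≈ -4.6211e+8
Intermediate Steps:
S = 3 (S = 4 - 1*1 = 4 - 1 = 3)
L(Q) = -5 + Q
q = 7/2 (q = -1/2*(-7) = 7/2 ≈ 3.5000)
(282992 + 403141)*(d(-677, s(-25)) + q) = (282992 + 403141)*(-677 + 7/2) = 686133*(-1347/2) = -924221151/2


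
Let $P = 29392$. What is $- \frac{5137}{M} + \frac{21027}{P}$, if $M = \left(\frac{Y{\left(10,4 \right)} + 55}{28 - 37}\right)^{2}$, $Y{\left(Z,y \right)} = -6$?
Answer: $- \frac{12179437197}{70570192} \approx -172.59$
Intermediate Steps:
$M = \frac{2401}{81}$ ($M = \left(\frac{-6 + 55}{28 - 37}\right)^{2} = \left(\frac{49}{-9}\right)^{2} = \left(49 \left(- \frac{1}{9}\right)\right)^{2} = \left(- \frac{49}{9}\right)^{2} = \frac{2401}{81} \approx 29.642$)
$- \frac{5137}{M} + \frac{21027}{P} = - \frac{5137}{\frac{2401}{81}} + \frac{21027}{29392} = \left(-5137\right) \frac{81}{2401} + 21027 \cdot \frac{1}{29392} = - \frac{416097}{2401} + \frac{21027}{29392} = - \frac{12179437197}{70570192}$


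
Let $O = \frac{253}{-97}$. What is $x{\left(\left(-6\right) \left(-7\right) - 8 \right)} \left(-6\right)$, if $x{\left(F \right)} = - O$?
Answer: $- \frac{1518}{97} \approx -15.649$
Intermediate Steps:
$O = - \frac{253}{97}$ ($O = 253 \left(- \frac{1}{97}\right) = - \frac{253}{97} \approx -2.6082$)
$x{\left(F \right)} = \frac{253}{97}$ ($x{\left(F \right)} = \left(-1\right) \left(- \frac{253}{97}\right) = \frac{253}{97}$)
$x{\left(\left(-6\right) \left(-7\right) - 8 \right)} \left(-6\right) = \frac{253}{97} \left(-6\right) = - \frac{1518}{97}$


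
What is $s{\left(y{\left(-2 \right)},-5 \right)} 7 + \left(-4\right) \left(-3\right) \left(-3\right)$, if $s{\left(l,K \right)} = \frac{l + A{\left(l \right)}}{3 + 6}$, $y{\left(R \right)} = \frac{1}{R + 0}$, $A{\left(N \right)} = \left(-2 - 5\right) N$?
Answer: $- \frac{101}{3} \approx -33.667$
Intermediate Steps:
$A{\left(N \right)} = - 7 N$
$y{\left(R \right)} = \frac{1}{R}$
$s{\left(l,K \right)} = - \frac{2 l}{3}$ ($s{\left(l,K \right)} = \frac{l - 7 l}{3 + 6} = \frac{\left(-6\right) l}{9} = - 6 l \frac{1}{9} = - \frac{2 l}{3}$)
$s{\left(y{\left(-2 \right)},-5 \right)} 7 + \left(-4\right) \left(-3\right) \left(-3\right) = - \frac{2}{3 \left(-2\right)} 7 + \left(-4\right) \left(-3\right) \left(-3\right) = \left(- \frac{2}{3}\right) \left(- \frac{1}{2}\right) 7 + 12 \left(-3\right) = \frac{1}{3} \cdot 7 - 36 = \frac{7}{3} - 36 = - \frac{101}{3}$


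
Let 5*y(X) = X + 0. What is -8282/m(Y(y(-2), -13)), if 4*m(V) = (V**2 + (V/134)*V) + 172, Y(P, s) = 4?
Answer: -554894/3151 ≈ -176.10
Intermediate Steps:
y(X) = X/5 (y(X) = (X + 0)/5 = X/5)
m(V) = 43 + 135*V**2/536 (m(V) = ((V**2 + (V/134)*V) + 172)/4 = ((V**2 + V**2/134) + 172)/4 = (135*V**2/134 + 172)/4 = (172 + 135*V**2/134)/4 = 43 + 135*V**2/536)
-8282/m(Y(y(-2), -13)) = -8282/(43 + (135/536)*4**2) = -8282/(43 + (135/536)*16) = -8282/(43 + 270/67) = -8282/3151/67 = -8282*67/3151 = -554894/3151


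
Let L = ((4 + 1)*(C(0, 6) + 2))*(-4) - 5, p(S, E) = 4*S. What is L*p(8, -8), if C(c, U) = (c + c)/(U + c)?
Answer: -1440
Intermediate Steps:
C(c, U) = 2*c/(U + c) (C(c, U) = (2*c)/(U + c) = 2*c/(U + c))
L = -45 (L = ((4 + 1)*(2*0/(6 + 0) + 2))*(-4) - 5 = (5*(2*0/6 + 2))*(-4) - 5 = (5*(2*0*(1/6) + 2))*(-4) - 5 = (5*(0 + 2))*(-4) - 5 = (5*2)*(-4) - 5 = 10*(-4) - 5 = -40 - 5 = -45)
L*p(8, -8) = -180*8 = -45*32 = -1440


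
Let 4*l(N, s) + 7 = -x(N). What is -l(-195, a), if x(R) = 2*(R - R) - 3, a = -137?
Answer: 1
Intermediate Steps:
x(R) = -3 (x(R) = 2*0 - 3 = 0 - 3 = -3)
l(N, s) = -1 (l(N, s) = -7/4 + (-1*(-3))/4 = -7/4 + (¼)*3 = -7/4 + ¾ = -1)
-l(-195, a) = -1*(-1) = 1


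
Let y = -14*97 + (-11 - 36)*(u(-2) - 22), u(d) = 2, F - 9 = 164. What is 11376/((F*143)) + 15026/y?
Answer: -16680593/470041 ≈ -35.488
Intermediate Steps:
F = 173 (F = 9 + 164 = 173)
y = -418 (y = -14*97 + (-11 - 36)*(2 - 22) = -1358 - 47*(-20) = -1358 + 940 = -418)
11376/((F*143)) + 15026/y = 11376/((173*143)) + 15026/(-418) = 11376/24739 + 15026*(-1/418) = 11376*(1/24739) - 683/19 = 11376/24739 - 683/19 = -16680593/470041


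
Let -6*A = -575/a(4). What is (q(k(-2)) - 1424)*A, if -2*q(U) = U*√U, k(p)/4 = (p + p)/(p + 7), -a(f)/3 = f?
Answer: 102350/9 - 92*I*√5/9 ≈ 11372.0 - 22.858*I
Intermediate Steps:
a(f) = -3*f
k(p) = 8*p/(7 + p) (k(p) = 4*((p + p)/(p + 7)) = 4*((2*p)/(7 + p)) = 4*(2*p/(7 + p)) = 8*p/(7 + p))
q(U) = -U^(3/2)/2 (q(U) = -U*√U/2 = -U^(3/2)/2)
A = -575/72 (A = -(-575)/(6*((-3*4))) = -(-575)/(6*(-12)) = -(-575)*(-1)/(6*12) = -⅙*575/12 = -575/72 ≈ -7.9861)
(q(k(-2)) - 1424)*A = (-(-64*I/(7 - 2)^(3/2))/2 - 1424)*(-575/72) = (-(-64*I*√5/25)/2 - 1424)*(-575/72) = (-(-32)*I*√5/25 - 1424)*(-575/72) = (32*I*√5/25 - 1424)*(-575/72) = (-1424 + 32*I*√5/25)*(-575/72) = 102350/9 - 92*I*√5/9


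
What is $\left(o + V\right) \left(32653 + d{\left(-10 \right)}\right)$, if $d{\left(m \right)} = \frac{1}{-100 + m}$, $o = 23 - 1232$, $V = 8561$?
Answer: $\frac{13203563404}{55} \approx 2.4006 \cdot 10^{8}$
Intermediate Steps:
$o = -1209$ ($o = 23 - 1232 = -1209$)
$\left(o + V\right) \left(32653 + d{\left(-10 \right)}\right) = \left(-1209 + 8561\right) \left(32653 + \frac{1}{-100 - 10}\right) = 7352 \left(32653 + \frac{1}{-110}\right) = 7352 \left(32653 - \frac{1}{110}\right) = 7352 \cdot \frac{3591829}{110} = \frac{13203563404}{55}$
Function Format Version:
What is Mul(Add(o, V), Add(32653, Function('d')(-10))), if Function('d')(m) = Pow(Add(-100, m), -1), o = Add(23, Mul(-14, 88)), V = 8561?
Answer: Rational(13203563404, 55) ≈ 2.4006e+8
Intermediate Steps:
o = -1209 (o = Add(23, -1232) = -1209)
Mul(Add(o, V), Add(32653, Function('d')(-10))) = Mul(Add(-1209, 8561), Add(32653, Pow(Add(-100, -10), -1))) = Mul(7352, Add(32653, Pow(-110, -1))) = Mul(7352, Add(32653, Rational(-1, 110))) = Mul(7352, Rational(3591829, 110)) = Rational(13203563404, 55)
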